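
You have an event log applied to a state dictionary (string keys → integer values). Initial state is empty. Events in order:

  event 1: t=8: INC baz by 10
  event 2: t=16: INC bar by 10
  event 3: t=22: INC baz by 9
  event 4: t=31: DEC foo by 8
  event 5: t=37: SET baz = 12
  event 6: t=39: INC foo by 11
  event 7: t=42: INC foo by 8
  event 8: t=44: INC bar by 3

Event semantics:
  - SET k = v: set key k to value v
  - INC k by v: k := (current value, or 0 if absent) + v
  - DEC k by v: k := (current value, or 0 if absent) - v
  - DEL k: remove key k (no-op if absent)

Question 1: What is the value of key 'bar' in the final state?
Track key 'bar' through all 8 events:
  event 1 (t=8: INC baz by 10): bar unchanged
  event 2 (t=16: INC bar by 10): bar (absent) -> 10
  event 3 (t=22: INC baz by 9): bar unchanged
  event 4 (t=31: DEC foo by 8): bar unchanged
  event 5 (t=37: SET baz = 12): bar unchanged
  event 6 (t=39: INC foo by 11): bar unchanged
  event 7 (t=42: INC foo by 8): bar unchanged
  event 8 (t=44: INC bar by 3): bar 10 -> 13
Final: bar = 13

Answer: 13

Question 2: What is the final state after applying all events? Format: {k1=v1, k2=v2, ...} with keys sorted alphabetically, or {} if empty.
  after event 1 (t=8: INC baz by 10): {baz=10}
  after event 2 (t=16: INC bar by 10): {bar=10, baz=10}
  after event 3 (t=22: INC baz by 9): {bar=10, baz=19}
  after event 4 (t=31: DEC foo by 8): {bar=10, baz=19, foo=-8}
  after event 5 (t=37: SET baz = 12): {bar=10, baz=12, foo=-8}
  after event 6 (t=39: INC foo by 11): {bar=10, baz=12, foo=3}
  after event 7 (t=42: INC foo by 8): {bar=10, baz=12, foo=11}
  after event 8 (t=44: INC bar by 3): {bar=13, baz=12, foo=11}

Answer: {bar=13, baz=12, foo=11}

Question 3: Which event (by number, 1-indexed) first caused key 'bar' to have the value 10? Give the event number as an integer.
Answer: 2

Derivation:
Looking for first event where bar becomes 10:
  event 2: bar (absent) -> 10  <-- first match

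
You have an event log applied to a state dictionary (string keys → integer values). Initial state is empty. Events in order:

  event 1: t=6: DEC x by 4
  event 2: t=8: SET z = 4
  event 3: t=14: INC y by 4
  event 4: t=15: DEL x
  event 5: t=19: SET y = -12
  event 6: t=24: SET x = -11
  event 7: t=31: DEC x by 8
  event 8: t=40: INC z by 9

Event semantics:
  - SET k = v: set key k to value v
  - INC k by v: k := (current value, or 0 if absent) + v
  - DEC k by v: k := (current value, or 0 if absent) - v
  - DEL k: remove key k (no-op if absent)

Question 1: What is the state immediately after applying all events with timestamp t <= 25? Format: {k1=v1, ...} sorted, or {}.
Answer: {x=-11, y=-12, z=4}

Derivation:
Apply events with t <= 25 (6 events):
  after event 1 (t=6: DEC x by 4): {x=-4}
  after event 2 (t=8: SET z = 4): {x=-4, z=4}
  after event 3 (t=14: INC y by 4): {x=-4, y=4, z=4}
  after event 4 (t=15: DEL x): {y=4, z=4}
  after event 5 (t=19: SET y = -12): {y=-12, z=4}
  after event 6 (t=24: SET x = -11): {x=-11, y=-12, z=4}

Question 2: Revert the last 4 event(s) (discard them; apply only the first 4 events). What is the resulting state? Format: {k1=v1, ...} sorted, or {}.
Answer: {y=4, z=4}

Derivation:
Keep first 4 events (discard last 4):
  after event 1 (t=6: DEC x by 4): {x=-4}
  after event 2 (t=8: SET z = 4): {x=-4, z=4}
  after event 3 (t=14: INC y by 4): {x=-4, y=4, z=4}
  after event 4 (t=15: DEL x): {y=4, z=4}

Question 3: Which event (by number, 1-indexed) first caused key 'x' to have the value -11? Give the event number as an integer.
Answer: 6

Derivation:
Looking for first event where x becomes -11:
  event 1: x = -4
  event 2: x = -4
  event 3: x = -4
  event 4: x = (absent)
  event 6: x (absent) -> -11  <-- first match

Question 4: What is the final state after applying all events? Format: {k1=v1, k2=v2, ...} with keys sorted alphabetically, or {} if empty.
Answer: {x=-19, y=-12, z=13}

Derivation:
  after event 1 (t=6: DEC x by 4): {x=-4}
  after event 2 (t=8: SET z = 4): {x=-4, z=4}
  after event 3 (t=14: INC y by 4): {x=-4, y=4, z=4}
  after event 4 (t=15: DEL x): {y=4, z=4}
  after event 5 (t=19: SET y = -12): {y=-12, z=4}
  after event 6 (t=24: SET x = -11): {x=-11, y=-12, z=4}
  after event 7 (t=31: DEC x by 8): {x=-19, y=-12, z=4}
  after event 8 (t=40: INC z by 9): {x=-19, y=-12, z=13}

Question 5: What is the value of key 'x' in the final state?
Track key 'x' through all 8 events:
  event 1 (t=6: DEC x by 4): x (absent) -> -4
  event 2 (t=8: SET z = 4): x unchanged
  event 3 (t=14: INC y by 4): x unchanged
  event 4 (t=15: DEL x): x -4 -> (absent)
  event 5 (t=19: SET y = -12): x unchanged
  event 6 (t=24: SET x = -11): x (absent) -> -11
  event 7 (t=31: DEC x by 8): x -11 -> -19
  event 8 (t=40: INC z by 9): x unchanged
Final: x = -19

Answer: -19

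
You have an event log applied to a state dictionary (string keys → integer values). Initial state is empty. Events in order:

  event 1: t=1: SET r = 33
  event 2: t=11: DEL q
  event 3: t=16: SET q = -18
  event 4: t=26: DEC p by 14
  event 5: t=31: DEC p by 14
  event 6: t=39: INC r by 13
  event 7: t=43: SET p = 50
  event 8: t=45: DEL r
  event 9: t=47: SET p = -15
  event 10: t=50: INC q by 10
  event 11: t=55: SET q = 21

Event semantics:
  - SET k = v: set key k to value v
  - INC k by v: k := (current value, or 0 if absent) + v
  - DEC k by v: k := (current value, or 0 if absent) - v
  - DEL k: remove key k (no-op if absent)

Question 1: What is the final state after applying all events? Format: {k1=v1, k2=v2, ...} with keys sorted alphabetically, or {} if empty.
Answer: {p=-15, q=21}

Derivation:
  after event 1 (t=1: SET r = 33): {r=33}
  after event 2 (t=11: DEL q): {r=33}
  after event 3 (t=16: SET q = -18): {q=-18, r=33}
  after event 4 (t=26: DEC p by 14): {p=-14, q=-18, r=33}
  after event 5 (t=31: DEC p by 14): {p=-28, q=-18, r=33}
  after event 6 (t=39: INC r by 13): {p=-28, q=-18, r=46}
  after event 7 (t=43: SET p = 50): {p=50, q=-18, r=46}
  after event 8 (t=45: DEL r): {p=50, q=-18}
  after event 9 (t=47: SET p = -15): {p=-15, q=-18}
  after event 10 (t=50: INC q by 10): {p=-15, q=-8}
  after event 11 (t=55: SET q = 21): {p=-15, q=21}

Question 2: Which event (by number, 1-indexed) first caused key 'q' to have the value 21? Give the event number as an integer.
Looking for first event where q becomes 21:
  event 3: q = -18
  event 4: q = -18
  event 5: q = -18
  event 6: q = -18
  event 7: q = -18
  event 8: q = -18
  event 9: q = -18
  event 10: q = -8
  event 11: q -8 -> 21  <-- first match

Answer: 11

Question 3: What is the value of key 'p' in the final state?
Answer: -15

Derivation:
Track key 'p' through all 11 events:
  event 1 (t=1: SET r = 33): p unchanged
  event 2 (t=11: DEL q): p unchanged
  event 3 (t=16: SET q = -18): p unchanged
  event 4 (t=26: DEC p by 14): p (absent) -> -14
  event 5 (t=31: DEC p by 14): p -14 -> -28
  event 6 (t=39: INC r by 13): p unchanged
  event 7 (t=43: SET p = 50): p -28 -> 50
  event 8 (t=45: DEL r): p unchanged
  event 9 (t=47: SET p = -15): p 50 -> -15
  event 10 (t=50: INC q by 10): p unchanged
  event 11 (t=55: SET q = 21): p unchanged
Final: p = -15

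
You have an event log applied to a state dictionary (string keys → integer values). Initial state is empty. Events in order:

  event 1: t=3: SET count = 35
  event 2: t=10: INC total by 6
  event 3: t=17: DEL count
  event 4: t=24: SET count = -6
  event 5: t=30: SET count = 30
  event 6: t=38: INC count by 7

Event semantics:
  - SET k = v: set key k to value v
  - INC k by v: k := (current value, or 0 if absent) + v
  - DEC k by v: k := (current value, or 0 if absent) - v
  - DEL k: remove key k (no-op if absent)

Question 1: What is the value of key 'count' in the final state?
Answer: 37

Derivation:
Track key 'count' through all 6 events:
  event 1 (t=3: SET count = 35): count (absent) -> 35
  event 2 (t=10: INC total by 6): count unchanged
  event 3 (t=17: DEL count): count 35 -> (absent)
  event 4 (t=24: SET count = -6): count (absent) -> -6
  event 5 (t=30: SET count = 30): count -6 -> 30
  event 6 (t=38: INC count by 7): count 30 -> 37
Final: count = 37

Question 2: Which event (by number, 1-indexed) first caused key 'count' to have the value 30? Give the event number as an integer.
Answer: 5

Derivation:
Looking for first event where count becomes 30:
  event 1: count = 35
  event 2: count = 35
  event 3: count = (absent)
  event 4: count = -6
  event 5: count -6 -> 30  <-- first match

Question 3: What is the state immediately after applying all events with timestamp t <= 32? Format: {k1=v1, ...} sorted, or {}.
Answer: {count=30, total=6}

Derivation:
Apply events with t <= 32 (5 events):
  after event 1 (t=3: SET count = 35): {count=35}
  after event 2 (t=10: INC total by 6): {count=35, total=6}
  after event 3 (t=17: DEL count): {total=6}
  after event 4 (t=24: SET count = -6): {count=-6, total=6}
  after event 5 (t=30: SET count = 30): {count=30, total=6}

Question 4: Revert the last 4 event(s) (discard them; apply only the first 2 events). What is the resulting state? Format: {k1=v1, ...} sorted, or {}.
Answer: {count=35, total=6}

Derivation:
Keep first 2 events (discard last 4):
  after event 1 (t=3: SET count = 35): {count=35}
  after event 2 (t=10: INC total by 6): {count=35, total=6}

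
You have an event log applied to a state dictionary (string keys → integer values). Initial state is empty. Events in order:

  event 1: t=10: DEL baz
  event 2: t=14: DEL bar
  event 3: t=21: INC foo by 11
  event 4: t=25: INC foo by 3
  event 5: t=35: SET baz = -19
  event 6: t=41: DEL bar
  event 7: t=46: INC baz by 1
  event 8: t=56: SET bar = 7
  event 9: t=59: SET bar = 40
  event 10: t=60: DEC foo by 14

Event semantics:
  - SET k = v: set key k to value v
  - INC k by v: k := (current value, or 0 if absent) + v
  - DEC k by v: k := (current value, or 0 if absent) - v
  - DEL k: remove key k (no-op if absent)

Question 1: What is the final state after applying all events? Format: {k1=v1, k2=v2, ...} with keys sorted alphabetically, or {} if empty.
Answer: {bar=40, baz=-18, foo=0}

Derivation:
  after event 1 (t=10: DEL baz): {}
  after event 2 (t=14: DEL bar): {}
  after event 3 (t=21: INC foo by 11): {foo=11}
  after event 4 (t=25: INC foo by 3): {foo=14}
  after event 5 (t=35: SET baz = -19): {baz=-19, foo=14}
  after event 6 (t=41: DEL bar): {baz=-19, foo=14}
  after event 7 (t=46: INC baz by 1): {baz=-18, foo=14}
  after event 8 (t=56: SET bar = 7): {bar=7, baz=-18, foo=14}
  after event 9 (t=59: SET bar = 40): {bar=40, baz=-18, foo=14}
  after event 10 (t=60: DEC foo by 14): {bar=40, baz=-18, foo=0}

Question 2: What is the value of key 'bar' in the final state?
Answer: 40

Derivation:
Track key 'bar' through all 10 events:
  event 1 (t=10: DEL baz): bar unchanged
  event 2 (t=14: DEL bar): bar (absent) -> (absent)
  event 3 (t=21: INC foo by 11): bar unchanged
  event 4 (t=25: INC foo by 3): bar unchanged
  event 5 (t=35: SET baz = -19): bar unchanged
  event 6 (t=41: DEL bar): bar (absent) -> (absent)
  event 7 (t=46: INC baz by 1): bar unchanged
  event 8 (t=56: SET bar = 7): bar (absent) -> 7
  event 9 (t=59: SET bar = 40): bar 7 -> 40
  event 10 (t=60: DEC foo by 14): bar unchanged
Final: bar = 40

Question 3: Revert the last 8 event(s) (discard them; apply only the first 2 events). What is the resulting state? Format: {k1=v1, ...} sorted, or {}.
Answer: {}

Derivation:
Keep first 2 events (discard last 8):
  after event 1 (t=10: DEL baz): {}
  after event 2 (t=14: DEL bar): {}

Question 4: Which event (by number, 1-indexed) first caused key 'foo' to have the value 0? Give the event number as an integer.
Answer: 10

Derivation:
Looking for first event where foo becomes 0:
  event 3: foo = 11
  event 4: foo = 14
  event 5: foo = 14
  event 6: foo = 14
  event 7: foo = 14
  event 8: foo = 14
  event 9: foo = 14
  event 10: foo 14 -> 0  <-- first match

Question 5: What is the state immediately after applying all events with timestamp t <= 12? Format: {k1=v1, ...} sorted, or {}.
Apply events with t <= 12 (1 events):
  after event 1 (t=10: DEL baz): {}

Answer: {}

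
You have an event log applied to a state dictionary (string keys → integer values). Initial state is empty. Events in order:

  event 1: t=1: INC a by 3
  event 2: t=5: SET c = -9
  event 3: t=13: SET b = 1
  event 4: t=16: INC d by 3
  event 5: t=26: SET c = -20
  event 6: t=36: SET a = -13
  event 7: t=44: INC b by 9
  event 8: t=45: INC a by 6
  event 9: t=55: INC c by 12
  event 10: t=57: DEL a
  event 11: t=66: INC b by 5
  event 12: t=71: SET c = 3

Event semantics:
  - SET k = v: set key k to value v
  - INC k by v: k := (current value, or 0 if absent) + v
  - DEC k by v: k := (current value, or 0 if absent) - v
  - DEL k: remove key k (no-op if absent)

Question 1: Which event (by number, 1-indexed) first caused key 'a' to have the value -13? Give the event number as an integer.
Answer: 6

Derivation:
Looking for first event where a becomes -13:
  event 1: a = 3
  event 2: a = 3
  event 3: a = 3
  event 4: a = 3
  event 5: a = 3
  event 6: a 3 -> -13  <-- first match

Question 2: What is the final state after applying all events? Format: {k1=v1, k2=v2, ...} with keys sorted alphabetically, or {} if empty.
  after event 1 (t=1: INC a by 3): {a=3}
  after event 2 (t=5: SET c = -9): {a=3, c=-9}
  after event 3 (t=13: SET b = 1): {a=3, b=1, c=-9}
  after event 4 (t=16: INC d by 3): {a=3, b=1, c=-9, d=3}
  after event 5 (t=26: SET c = -20): {a=3, b=1, c=-20, d=3}
  after event 6 (t=36: SET a = -13): {a=-13, b=1, c=-20, d=3}
  after event 7 (t=44: INC b by 9): {a=-13, b=10, c=-20, d=3}
  after event 8 (t=45: INC a by 6): {a=-7, b=10, c=-20, d=3}
  after event 9 (t=55: INC c by 12): {a=-7, b=10, c=-8, d=3}
  after event 10 (t=57: DEL a): {b=10, c=-8, d=3}
  after event 11 (t=66: INC b by 5): {b=15, c=-8, d=3}
  after event 12 (t=71: SET c = 3): {b=15, c=3, d=3}

Answer: {b=15, c=3, d=3}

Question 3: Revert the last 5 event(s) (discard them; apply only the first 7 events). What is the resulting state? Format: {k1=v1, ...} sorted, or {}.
Keep first 7 events (discard last 5):
  after event 1 (t=1: INC a by 3): {a=3}
  after event 2 (t=5: SET c = -9): {a=3, c=-9}
  after event 3 (t=13: SET b = 1): {a=3, b=1, c=-9}
  after event 4 (t=16: INC d by 3): {a=3, b=1, c=-9, d=3}
  after event 5 (t=26: SET c = -20): {a=3, b=1, c=-20, d=3}
  after event 6 (t=36: SET a = -13): {a=-13, b=1, c=-20, d=3}
  after event 7 (t=44: INC b by 9): {a=-13, b=10, c=-20, d=3}

Answer: {a=-13, b=10, c=-20, d=3}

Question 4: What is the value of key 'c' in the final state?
Track key 'c' through all 12 events:
  event 1 (t=1: INC a by 3): c unchanged
  event 2 (t=5: SET c = -9): c (absent) -> -9
  event 3 (t=13: SET b = 1): c unchanged
  event 4 (t=16: INC d by 3): c unchanged
  event 5 (t=26: SET c = -20): c -9 -> -20
  event 6 (t=36: SET a = -13): c unchanged
  event 7 (t=44: INC b by 9): c unchanged
  event 8 (t=45: INC a by 6): c unchanged
  event 9 (t=55: INC c by 12): c -20 -> -8
  event 10 (t=57: DEL a): c unchanged
  event 11 (t=66: INC b by 5): c unchanged
  event 12 (t=71: SET c = 3): c -8 -> 3
Final: c = 3

Answer: 3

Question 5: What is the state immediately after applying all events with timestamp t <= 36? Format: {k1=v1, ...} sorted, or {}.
Answer: {a=-13, b=1, c=-20, d=3}

Derivation:
Apply events with t <= 36 (6 events):
  after event 1 (t=1: INC a by 3): {a=3}
  after event 2 (t=5: SET c = -9): {a=3, c=-9}
  after event 3 (t=13: SET b = 1): {a=3, b=1, c=-9}
  after event 4 (t=16: INC d by 3): {a=3, b=1, c=-9, d=3}
  after event 5 (t=26: SET c = -20): {a=3, b=1, c=-20, d=3}
  after event 6 (t=36: SET a = -13): {a=-13, b=1, c=-20, d=3}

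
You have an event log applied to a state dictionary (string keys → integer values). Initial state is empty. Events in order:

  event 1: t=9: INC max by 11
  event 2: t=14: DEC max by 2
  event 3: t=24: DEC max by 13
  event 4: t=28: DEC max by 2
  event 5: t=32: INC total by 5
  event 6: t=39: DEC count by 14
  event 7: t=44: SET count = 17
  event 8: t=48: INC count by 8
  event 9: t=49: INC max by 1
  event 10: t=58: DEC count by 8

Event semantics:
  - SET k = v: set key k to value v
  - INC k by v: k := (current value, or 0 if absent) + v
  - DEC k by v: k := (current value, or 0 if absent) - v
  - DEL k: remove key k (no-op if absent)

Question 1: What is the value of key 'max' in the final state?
Answer: -5

Derivation:
Track key 'max' through all 10 events:
  event 1 (t=9: INC max by 11): max (absent) -> 11
  event 2 (t=14: DEC max by 2): max 11 -> 9
  event 3 (t=24: DEC max by 13): max 9 -> -4
  event 4 (t=28: DEC max by 2): max -4 -> -6
  event 5 (t=32: INC total by 5): max unchanged
  event 6 (t=39: DEC count by 14): max unchanged
  event 7 (t=44: SET count = 17): max unchanged
  event 8 (t=48: INC count by 8): max unchanged
  event 9 (t=49: INC max by 1): max -6 -> -5
  event 10 (t=58: DEC count by 8): max unchanged
Final: max = -5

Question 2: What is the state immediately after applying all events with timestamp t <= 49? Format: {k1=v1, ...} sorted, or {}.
Answer: {count=25, max=-5, total=5}

Derivation:
Apply events with t <= 49 (9 events):
  after event 1 (t=9: INC max by 11): {max=11}
  after event 2 (t=14: DEC max by 2): {max=9}
  after event 3 (t=24: DEC max by 13): {max=-4}
  after event 4 (t=28: DEC max by 2): {max=-6}
  after event 5 (t=32: INC total by 5): {max=-6, total=5}
  after event 6 (t=39: DEC count by 14): {count=-14, max=-6, total=5}
  after event 7 (t=44: SET count = 17): {count=17, max=-6, total=5}
  after event 8 (t=48: INC count by 8): {count=25, max=-6, total=5}
  after event 9 (t=49: INC max by 1): {count=25, max=-5, total=5}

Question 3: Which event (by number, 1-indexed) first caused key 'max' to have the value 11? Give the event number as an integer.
Looking for first event where max becomes 11:
  event 1: max (absent) -> 11  <-- first match

Answer: 1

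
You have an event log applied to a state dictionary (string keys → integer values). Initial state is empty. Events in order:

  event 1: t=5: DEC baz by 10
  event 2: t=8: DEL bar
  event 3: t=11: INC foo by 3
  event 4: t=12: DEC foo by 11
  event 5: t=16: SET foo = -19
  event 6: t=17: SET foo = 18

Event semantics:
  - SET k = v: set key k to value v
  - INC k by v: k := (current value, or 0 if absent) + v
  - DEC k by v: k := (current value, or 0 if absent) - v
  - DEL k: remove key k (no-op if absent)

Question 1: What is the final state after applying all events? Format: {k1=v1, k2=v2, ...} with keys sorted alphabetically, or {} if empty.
Answer: {baz=-10, foo=18}

Derivation:
  after event 1 (t=5: DEC baz by 10): {baz=-10}
  after event 2 (t=8: DEL bar): {baz=-10}
  after event 3 (t=11: INC foo by 3): {baz=-10, foo=3}
  after event 4 (t=12: DEC foo by 11): {baz=-10, foo=-8}
  after event 5 (t=16: SET foo = -19): {baz=-10, foo=-19}
  after event 6 (t=17: SET foo = 18): {baz=-10, foo=18}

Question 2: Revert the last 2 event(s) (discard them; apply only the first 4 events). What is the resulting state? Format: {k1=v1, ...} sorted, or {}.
Answer: {baz=-10, foo=-8}

Derivation:
Keep first 4 events (discard last 2):
  after event 1 (t=5: DEC baz by 10): {baz=-10}
  after event 2 (t=8: DEL bar): {baz=-10}
  after event 3 (t=11: INC foo by 3): {baz=-10, foo=3}
  after event 4 (t=12: DEC foo by 11): {baz=-10, foo=-8}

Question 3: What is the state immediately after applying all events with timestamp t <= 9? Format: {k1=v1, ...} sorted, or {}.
Answer: {baz=-10}

Derivation:
Apply events with t <= 9 (2 events):
  after event 1 (t=5: DEC baz by 10): {baz=-10}
  after event 2 (t=8: DEL bar): {baz=-10}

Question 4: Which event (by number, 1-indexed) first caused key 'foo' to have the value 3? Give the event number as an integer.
Looking for first event where foo becomes 3:
  event 3: foo (absent) -> 3  <-- first match

Answer: 3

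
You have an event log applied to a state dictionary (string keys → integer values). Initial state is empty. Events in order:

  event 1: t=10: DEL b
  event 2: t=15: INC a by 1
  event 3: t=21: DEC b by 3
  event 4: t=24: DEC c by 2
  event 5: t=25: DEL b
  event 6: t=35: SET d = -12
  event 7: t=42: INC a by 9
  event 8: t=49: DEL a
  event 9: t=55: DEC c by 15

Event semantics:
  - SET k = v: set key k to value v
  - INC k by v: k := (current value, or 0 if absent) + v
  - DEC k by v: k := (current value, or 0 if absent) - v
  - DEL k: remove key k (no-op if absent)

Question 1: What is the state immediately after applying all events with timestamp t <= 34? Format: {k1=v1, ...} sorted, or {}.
Apply events with t <= 34 (5 events):
  after event 1 (t=10: DEL b): {}
  after event 2 (t=15: INC a by 1): {a=1}
  after event 3 (t=21: DEC b by 3): {a=1, b=-3}
  after event 4 (t=24: DEC c by 2): {a=1, b=-3, c=-2}
  after event 5 (t=25: DEL b): {a=1, c=-2}

Answer: {a=1, c=-2}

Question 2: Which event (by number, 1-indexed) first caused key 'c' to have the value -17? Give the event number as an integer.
Looking for first event where c becomes -17:
  event 4: c = -2
  event 5: c = -2
  event 6: c = -2
  event 7: c = -2
  event 8: c = -2
  event 9: c -2 -> -17  <-- first match

Answer: 9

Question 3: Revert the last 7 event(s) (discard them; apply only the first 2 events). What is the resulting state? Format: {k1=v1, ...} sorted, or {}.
Answer: {a=1}

Derivation:
Keep first 2 events (discard last 7):
  after event 1 (t=10: DEL b): {}
  after event 2 (t=15: INC a by 1): {a=1}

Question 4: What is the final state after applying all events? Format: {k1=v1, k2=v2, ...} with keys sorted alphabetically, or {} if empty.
Answer: {c=-17, d=-12}

Derivation:
  after event 1 (t=10: DEL b): {}
  after event 2 (t=15: INC a by 1): {a=1}
  after event 3 (t=21: DEC b by 3): {a=1, b=-3}
  after event 4 (t=24: DEC c by 2): {a=1, b=-3, c=-2}
  after event 5 (t=25: DEL b): {a=1, c=-2}
  after event 6 (t=35: SET d = -12): {a=1, c=-2, d=-12}
  after event 7 (t=42: INC a by 9): {a=10, c=-2, d=-12}
  after event 8 (t=49: DEL a): {c=-2, d=-12}
  after event 9 (t=55: DEC c by 15): {c=-17, d=-12}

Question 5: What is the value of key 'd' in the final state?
Answer: -12

Derivation:
Track key 'd' through all 9 events:
  event 1 (t=10: DEL b): d unchanged
  event 2 (t=15: INC a by 1): d unchanged
  event 3 (t=21: DEC b by 3): d unchanged
  event 4 (t=24: DEC c by 2): d unchanged
  event 5 (t=25: DEL b): d unchanged
  event 6 (t=35: SET d = -12): d (absent) -> -12
  event 7 (t=42: INC a by 9): d unchanged
  event 8 (t=49: DEL a): d unchanged
  event 9 (t=55: DEC c by 15): d unchanged
Final: d = -12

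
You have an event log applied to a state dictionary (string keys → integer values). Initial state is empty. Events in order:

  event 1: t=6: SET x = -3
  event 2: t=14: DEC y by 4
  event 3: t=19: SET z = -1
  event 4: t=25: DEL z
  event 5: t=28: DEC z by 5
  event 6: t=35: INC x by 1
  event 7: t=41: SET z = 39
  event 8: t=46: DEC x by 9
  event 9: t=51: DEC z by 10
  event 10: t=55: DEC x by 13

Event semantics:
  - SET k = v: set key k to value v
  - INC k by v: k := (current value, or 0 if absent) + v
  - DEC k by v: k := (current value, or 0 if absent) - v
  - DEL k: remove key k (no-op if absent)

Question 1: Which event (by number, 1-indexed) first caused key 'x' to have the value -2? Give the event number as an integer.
Looking for first event where x becomes -2:
  event 1: x = -3
  event 2: x = -3
  event 3: x = -3
  event 4: x = -3
  event 5: x = -3
  event 6: x -3 -> -2  <-- first match

Answer: 6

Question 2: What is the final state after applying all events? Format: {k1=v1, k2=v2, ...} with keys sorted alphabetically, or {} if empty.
  after event 1 (t=6: SET x = -3): {x=-3}
  after event 2 (t=14: DEC y by 4): {x=-3, y=-4}
  after event 3 (t=19: SET z = -1): {x=-3, y=-4, z=-1}
  after event 4 (t=25: DEL z): {x=-3, y=-4}
  after event 5 (t=28: DEC z by 5): {x=-3, y=-4, z=-5}
  after event 6 (t=35: INC x by 1): {x=-2, y=-4, z=-5}
  after event 7 (t=41: SET z = 39): {x=-2, y=-4, z=39}
  after event 8 (t=46: DEC x by 9): {x=-11, y=-4, z=39}
  after event 9 (t=51: DEC z by 10): {x=-11, y=-4, z=29}
  after event 10 (t=55: DEC x by 13): {x=-24, y=-4, z=29}

Answer: {x=-24, y=-4, z=29}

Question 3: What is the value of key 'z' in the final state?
Answer: 29

Derivation:
Track key 'z' through all 10 events:
  event 1 (t=6: SET x = -3): z unchanged
  event 2 (t=14: DEC y by 4): z unchanged
  event 3 (t=19: SET z = -1): z (absent) -> -1
  event 4 (t=25: DEL z): z -1 -> (absent)
  event 5 (t=28: DEC z by 5): z (absent) -> -5
  event 6 (t=35: INC x by 1): z unchanged
  event 7 (t=41: SET z = 39): z -5 -> 39
  event 8 (t=46: DEC x by 9): z unchanged
  event 9 (t=51: DEC z by 10): z 39 -> 29
  event 10 (t=55: DEC x by 13): z unchanged
Final: z = 29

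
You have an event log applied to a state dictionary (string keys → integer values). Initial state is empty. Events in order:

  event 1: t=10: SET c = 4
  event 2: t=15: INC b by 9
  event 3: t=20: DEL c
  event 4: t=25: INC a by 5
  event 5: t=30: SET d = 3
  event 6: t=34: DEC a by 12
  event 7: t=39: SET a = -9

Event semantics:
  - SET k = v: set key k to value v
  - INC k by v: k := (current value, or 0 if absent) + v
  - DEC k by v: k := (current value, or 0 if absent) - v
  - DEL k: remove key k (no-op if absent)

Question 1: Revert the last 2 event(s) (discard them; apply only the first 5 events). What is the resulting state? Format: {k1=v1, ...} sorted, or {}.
Keep first 5 events (discard last 2):
  after event 1 (t=10: SET c = 4): {c=4}
  after event 2 (t=15: INC b by 9): {b=9, c=4}
  after event 3 (t=20: DEL c): {b=9}
  after event 4 (t=25: INC a by 5): {a=5, b=9}
  after event 5 (t=30: SET d = 3): {a=5, b=9, d=3}

Answer: {a=5, b=9, d=3}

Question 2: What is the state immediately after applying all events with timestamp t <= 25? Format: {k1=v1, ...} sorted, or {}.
Apply events with t <= 25 (4 events):
  after event 1 (t=10: SET c = 4): {c=4}
  after event 2 (t=15: INC b by 9): {b=9, c=4}
  after event 3 (t=20: DEL c): {b=9}
  after event 4 (t=25: INC a by 5): {a=5, b=9}

Answer: {a=5, b=9}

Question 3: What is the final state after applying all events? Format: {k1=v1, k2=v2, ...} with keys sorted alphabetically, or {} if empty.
  after event 1 (t=10: SET c = 4): {c=4}
  after event 2 (t=15: INC b by 9): {b=9, c=4}
  after event 3 (t=20: DEL c): {b=9}
  after event 4 (t=25: INC a by 5): {a=5, b=9}
  after event 5 (t=30: SET d = 3): {a=5, b=9, d=3}
  after event 6 (t=34: DEC a by 12): {a=-7, b=9, d=3}
  after event 7 (t=39: SET a = -9): {a=-9, b=9, d=3}

Answer: {a=-9, b=9, d=3}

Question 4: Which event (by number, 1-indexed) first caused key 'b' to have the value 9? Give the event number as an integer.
Looking for first event where b becomes 9:
  event 2: b (absent) -> 9  <-- first match

Answer: 2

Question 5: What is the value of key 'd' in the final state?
Answer: 3

Derivation:
Track key 'd' through all 7 events:
  event 1 (t=10: SET c = 4): d unchanged
  event 2 (t=15: INC b by 9): d unchanged
  event 3 (t=20: DEL c): d unchanged
  event 4 (t=25: INC a by 5): d unchanged
  event 5 (t=30: SET d = 3): d (absent) -> 3
  event 6 (t=34: DEC a by 12): d unchanged
  event 7 (t=39: SET a = -9): d unchanged
Final: d = 3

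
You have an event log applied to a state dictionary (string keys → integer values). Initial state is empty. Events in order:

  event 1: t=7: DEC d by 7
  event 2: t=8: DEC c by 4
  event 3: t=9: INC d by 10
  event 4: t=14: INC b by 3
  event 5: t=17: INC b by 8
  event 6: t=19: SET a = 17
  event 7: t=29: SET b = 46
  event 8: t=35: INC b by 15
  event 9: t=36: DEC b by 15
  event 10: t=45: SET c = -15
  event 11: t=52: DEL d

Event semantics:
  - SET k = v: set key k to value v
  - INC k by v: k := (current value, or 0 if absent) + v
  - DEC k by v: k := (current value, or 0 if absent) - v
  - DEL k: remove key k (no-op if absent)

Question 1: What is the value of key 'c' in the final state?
Answer: -15

Derivation:
Track key 'c' through all 11 events:
  event 1 (t=7: DEC d by 7): c unchanged
  event 2 (t=8: DEC c by 4): c (absent) -> -4
  event 3 (t=9: INC d by 10): c unchanged
  event 4 (t=14: INC b by 3): c unchanged
  event 5 (t=17: INC b by 8): c unchanged
  event 6 (t=19: SET a = 17): c unchanged
  event 7 (t=29: SET b = 46): c unchanged
  event 8 (t=35: INC b by 15): c unchanged
  event 9 (t=36: DEC b by 15): c unchanged
  event 10 (t=45: SET c = -15): c -4 -> -15
  event 11 (t=52: DEL d): c unchanged
Final: c = -15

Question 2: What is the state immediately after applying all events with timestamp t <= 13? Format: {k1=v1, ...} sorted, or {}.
Answer: {c=-4, d=3}

Derivation:
Apply events with t <= 13 (3 events):
  after event 1 (t=7: DEC d by 7): {d=-7}
  after event 2 (t=8: DEC c by 4): {c=-4, d=-7}
  after event 3 (t=9: INC d by 10): {c=-4, d=3}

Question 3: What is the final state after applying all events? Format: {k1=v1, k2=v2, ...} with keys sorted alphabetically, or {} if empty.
  after event 1 (t=7: DEC d by 7): {d=-7}
  after event 2 (t=8: DEC c by 4): {c=-4, d=-7}
  after event 3 (t=9: INC d by 10): {c=-4, d=3}
  after event 4 (t=14: INC b by 3): {b=3, c=-4, d=3}
  after event 5 (t=17: INC b by 8): {b=11, c=-4, d=3}
  after event 6 (t=19: SET a = 17): {a=17, b=11, c=-4, d=3}
  after event 7 (t=29: SET b = 46): {a=17, b=46, c=-4, d=3}
  after event 8 (t=35: INC b by 15): {a=17, b=61, c=-4, d=3}
  after event 9 (t=36: DEC b by 15): {a=17, b=46, c=-4, d=3}
  after event 10 (t=45: SET c = -15): {a=17, b=46, c=-15, d=3}
  after event 11 (t=52: DEL d): {a=17, b=46, c=-15}

Answer: {a=17, b=46, c=-15}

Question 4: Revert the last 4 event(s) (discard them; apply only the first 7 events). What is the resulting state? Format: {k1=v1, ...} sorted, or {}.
Answer: {a=17, b=46, c=-4, d=3}

Derivation:
Keep first 7 events (discard last 4):
  after event 1 (t=7: DEC d by 7): {d=-7}
  after event 2 (t=8: DEC c by 4): {c=-4, d=-7}
  after event 3 (t=9: INC d by 10): {c=-4, d=3}
  after event 4 (t=14: INC b by 3): {b=3, c=-4, d=3}
  after event 5 (t=17: INC b by 8): {b=11, c=-4, d=3}
  after event 6 (t=19: SET a = 17): {a=17, b=11, c=-4, d=3}
  after event 7 (t=29: SET b = 46): {a=17, b=46, c=-4, d=3}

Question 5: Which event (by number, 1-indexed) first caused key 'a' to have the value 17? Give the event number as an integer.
Looking for first event where a becomes 17:
  event 6: a (absent) -> 17  <-- first match

Answer: 6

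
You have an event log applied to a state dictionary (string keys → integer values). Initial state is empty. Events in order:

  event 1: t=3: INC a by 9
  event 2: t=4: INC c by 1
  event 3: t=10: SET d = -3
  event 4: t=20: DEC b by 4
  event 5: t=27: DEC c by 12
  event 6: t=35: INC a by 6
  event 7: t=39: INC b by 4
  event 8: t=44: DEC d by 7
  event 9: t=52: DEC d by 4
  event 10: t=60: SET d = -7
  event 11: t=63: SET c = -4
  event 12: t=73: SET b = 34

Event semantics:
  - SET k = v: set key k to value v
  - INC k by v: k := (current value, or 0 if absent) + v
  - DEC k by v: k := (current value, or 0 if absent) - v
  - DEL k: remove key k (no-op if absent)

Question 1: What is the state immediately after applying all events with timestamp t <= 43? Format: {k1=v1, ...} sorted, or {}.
Answer: {a=15, b=0, c=-11, d=-3}

Derivation:
Apply events with t <= 43 (7 events):
  after event 1 (t=3: INC a by 9): {a=9}
  after event 2 (t=4: INC c by 1): {a=9, c=1}
  after event 3 (t=10: SET d = -3): {a=9, c=1, d=-3}
  after event 4 (t=20: DEC b by 4): {a=9, b=-4, c=1, d=-3}
  after event 5 (t=27: DEC c by 12): {a=9, b=-4, c=-11, d=-3}
  after event 6 (t=35: INC a by 6): {a=15, b=-4, c=-11, d=-3}
  after event 7 (t=39: INC b by 4): {a=15, b=0, c=-11, d=-3}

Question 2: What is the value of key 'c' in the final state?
Track key 'c' through all 12 events:
  event 1 (t=3: INC a by 9): c unchanged
  event 2 (t=4: INC c by 1): c (absent) -> 1
  event 3 (t=10: SET d = -3): c unchanged
  event 4 (t=20: DEC b by 4): c unchanged
  event 5 (t=27: DEC c by 12): c 1 -> -11
  event 6 (t=35: INC a by 6): c unchanged
  event 7 (t=39: INC b by 4): c unchanged
  event 8 (t=44: DEC d by 7): c unchanged
  event 9 (t=52: DEC d by 4): c unchanged
  event 10 (t=60: SET d = -7): c unchanged
  event 11 (t=63: SET c = -4): c -11 -> -4
  event 12 (t=73: SET b = 34): c unchanged
Final: c = -4

Answer: -4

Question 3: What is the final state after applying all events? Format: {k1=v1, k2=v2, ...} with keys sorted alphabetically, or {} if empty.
Answer: {a=15, b=34, c=-4, d=-7}

Derivation:
  after event 1 (t=3: INC a by 9): {a=9}
  after event 2 (t=4: INC c by 1): {a=9, c=1}
  after event 3 (t=10: SET d = -3): {a=9, c=1, d=-3}
  after event 4 (t=20: DEC b by 4): {a=9, b=-4, c=1, d=-3}
  after event 5 (t=27: DEC c by 12): {a=9, b=-4, c=-11, d=-3}
  after event 6 (t=35: INC a by 6): {a=15, b=-4, c=-11, d=-3}
  after event 7 (t=39: INC b by 4): {a=15, b=0, c=-11, d=-3}
  after event 8 (t=44: DEC d by 7): {a=15, b=0, c=-11, d=-10}
  after event 9 (t=52: DEC d by 4): {a=15, b=0, c=-11, d=-14}
  after event 10 (t=60: SET d = -7): {a=15, b=0, c=-11, d=-7}
  after event 11 (t=63: SET c = -4): {a=15, b=0, c=-4, d=-7}
  after event 12 (t=73: SET b = 34): {a=15, b=34, c=-4, d=-7}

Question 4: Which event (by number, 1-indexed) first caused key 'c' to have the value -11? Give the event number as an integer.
Answer: 5

Derivation:
Looking for first event where c becomes -11:
  event 2: c = 1
  event 3: c = 1
  event 4: c = 1
  event 5: c 1 -> -11  <-- first match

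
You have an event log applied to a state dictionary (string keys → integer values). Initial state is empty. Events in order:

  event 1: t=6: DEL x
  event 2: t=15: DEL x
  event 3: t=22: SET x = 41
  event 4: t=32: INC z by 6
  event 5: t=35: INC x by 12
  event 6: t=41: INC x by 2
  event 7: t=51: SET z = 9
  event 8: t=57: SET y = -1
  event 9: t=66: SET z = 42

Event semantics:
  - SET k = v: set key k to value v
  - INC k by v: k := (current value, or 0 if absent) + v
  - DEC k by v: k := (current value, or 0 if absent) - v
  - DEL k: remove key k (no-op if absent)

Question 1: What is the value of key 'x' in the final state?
Answer: 55

Derivation:
Track key 'x' through all 9 events:
  event 1 (t=6: DEL x): x (absent) -> (absent)
  event 2 (t=15: DEL x): x (absent) -> (absent)
  event 3 (t=22: SET x = 41): x (absent) -> 41
  event 4 (t=32: INC z by 6): x unchanged
  event 5 (t=35: INC x by 12): x 41 -> 53
  event 6 (t=41: INC x by 2): x 53 -> 55
  event 7 (t=51: SET z = 9): x unchanged
  event 8 (t=57: SET y = -1): x unchanged
  event 9 (t=66: SET z = 42): x unchanged
Final: x = 55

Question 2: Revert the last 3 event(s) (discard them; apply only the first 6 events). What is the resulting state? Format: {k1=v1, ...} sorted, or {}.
Answer: {x=55, z=6}

Derivation:
Keep first 6 events (discard last 3):
  after event 1 (t=6: DEL x): {}
  after event 2 (t=15: DEL x): {}
  after event 3 (t=22: SET x = 41): {x=41}
  after event 4 (t=32: INC z by 6): {x=41, z=6}
  after event 5 (t=35: INC x by 12): {x=53, z=6}
  after event 6 (t=41: INC x by 2): {x=55, z=6}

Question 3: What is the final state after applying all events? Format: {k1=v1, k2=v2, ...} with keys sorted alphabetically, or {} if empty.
  after event 1 (t=6: DEL x): {}
  after event 2 (t=15: DEL x): {}
  after event 3 (t=22: SET x = 41): {x=41}
  after event 4 (t=32: INC z by 6): {x=41, z=6}
  after event 5 (t=35: INC x by 12): {x=53, z=6}
  after event 6 (t=41: INC x by 2): {x=55, z=6}
  after event 7 (t=51: SET z = 9): {x=55, z=9}
  after event 8 (t=57: SET y = -1): {x=55, y=-1, z=9}
  after event 9 (t=66: SET z = 42): {x=55, y=-1, z=42}

Answer: {x=55, y=-1, z=42}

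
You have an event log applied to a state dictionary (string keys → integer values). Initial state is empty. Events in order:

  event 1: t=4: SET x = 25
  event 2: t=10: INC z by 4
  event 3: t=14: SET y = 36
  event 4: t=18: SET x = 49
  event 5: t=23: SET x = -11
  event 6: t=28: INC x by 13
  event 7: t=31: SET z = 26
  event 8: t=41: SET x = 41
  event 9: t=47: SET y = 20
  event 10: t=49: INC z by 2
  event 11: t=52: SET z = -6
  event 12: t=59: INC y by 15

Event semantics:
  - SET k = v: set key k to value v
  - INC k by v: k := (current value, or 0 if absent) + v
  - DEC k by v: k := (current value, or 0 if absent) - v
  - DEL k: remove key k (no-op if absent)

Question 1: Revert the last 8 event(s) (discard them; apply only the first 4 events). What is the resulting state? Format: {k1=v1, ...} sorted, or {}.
Keep first 4 events (discard last 8):
  after event 1 (t=4: SET x = 25): {x=25}
  after event 2 (t=10: INC z by 4): {x=25, z=4}
  after event 3 (t=14: SET y = 36): {x=25, y=36, z=4}
  after event 4 (t=18: SET x = 49): {x=49, y=36, z=4}

Answer: {x=49, y=36, z=4}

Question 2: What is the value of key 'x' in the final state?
Track key 'x' through all 12 events:
  event 1 (t=4: SET x = 25): x (absent) -> 25
  event 2 (t=10: INC z by 4): x unchanged
  event 3 (t=14: SET y = 36): x unchanged
  event 4 (t=18: SET x = 49): x 25 -> 49
  event 5 (t=23: SET x = -11): x 49 -> -11
  event 6 (t=28: INC x by 13): x -11 -> 2
  event 7 (t=31: SET z = 26): x unchanged
  event 8 (t=41: SET x = 41): x 2 -> 41
  event 9 (t=47: SET y = 20): x unchanged
  event 10 (t=49: INC z by 2): x unchanged
  event 11 (t=52: SET z = -6): x unchanged
  event 12 (t=59: INC y by 15): x unchanged
Final: x = 41

Answer: 41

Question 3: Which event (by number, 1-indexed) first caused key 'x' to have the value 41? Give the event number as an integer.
Answer: 8

Derivation:
Looking for first event where x becomes 41:
  event 1: x = 25
  event 2: x = 25
  event 3: x = 25
  event 4: x = 49
  event 5: x = -11
  event 6: x = 2
  event 7: x = 2
  event 8: x 2 -> 41  <-- first match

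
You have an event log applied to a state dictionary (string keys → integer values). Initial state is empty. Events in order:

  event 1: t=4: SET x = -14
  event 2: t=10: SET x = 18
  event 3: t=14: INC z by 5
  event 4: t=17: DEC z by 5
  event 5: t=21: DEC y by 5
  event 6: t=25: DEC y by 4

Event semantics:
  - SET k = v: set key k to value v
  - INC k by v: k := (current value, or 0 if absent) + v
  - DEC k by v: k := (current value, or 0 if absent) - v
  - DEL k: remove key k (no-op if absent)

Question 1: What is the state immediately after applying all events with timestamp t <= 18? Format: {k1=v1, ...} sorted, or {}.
Answer: {x=18, z=0}

Derivation:
Apply events with t <= 18 (4 events):
  after event 1 (t=4: SET x = -14): {x=-14}
  after event 2 (t=10: SET x = 18): {x=18}
  after event 3 (t=14: INC z by 5): {x=18, z=5}
  after event 4 (t=17: DEC z by 5): {x=18, z=0}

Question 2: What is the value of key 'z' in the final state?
Track key 'z' through all 6 events:
  event 1 (t=4: SET x = -14): z unchanged
  event 2 (t=10: SET x = 18): z unchanged
  event 3 (t=14: INC z by 5): z (absent) -> 5
  event 4 (t=17: DEC z by 5): z 5 -> 0
  event 5 (t=21: DEC y by 5): z unchanged
  event 6 (t=25: DEC y by 4): z unchanged
Final: z = 0

Answer: 0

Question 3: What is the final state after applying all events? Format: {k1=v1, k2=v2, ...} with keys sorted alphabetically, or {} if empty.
Answer: {x=18, y=-9, z=0}

Derivation:
  after event 1 (t=4: SET x = -14): {x=-14}
  after event 2 (t=10: SET x = 18): {x=18}
  after event 3 (t=14: INC z by 5): {x=18, z=5}
  after event 4 (t=17: DEC z by 5): {x=18, z=0}
  after event 5 (t=21: DEC y by 5): {x=18, y=-5, z=0}
  after event 6 (t=25: DEC y by 4): {x=18, y=-9, z=0}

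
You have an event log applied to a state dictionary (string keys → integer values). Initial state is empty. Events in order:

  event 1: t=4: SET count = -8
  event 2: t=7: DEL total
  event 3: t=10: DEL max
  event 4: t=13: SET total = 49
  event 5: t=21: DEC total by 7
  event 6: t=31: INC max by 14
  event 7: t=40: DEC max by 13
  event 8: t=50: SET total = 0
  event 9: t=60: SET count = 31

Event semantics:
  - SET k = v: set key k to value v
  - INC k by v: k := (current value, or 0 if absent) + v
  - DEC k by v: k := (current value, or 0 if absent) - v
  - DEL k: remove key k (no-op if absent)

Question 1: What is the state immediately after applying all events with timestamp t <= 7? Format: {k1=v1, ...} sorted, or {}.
Answer: {count=-8}

Derivation:
Apply events with t <= 7 (2 events):
  after event 1 (t=4: SET count = -8): {count=-8}
  after event 2 (t=7: DEL total): {count=-8}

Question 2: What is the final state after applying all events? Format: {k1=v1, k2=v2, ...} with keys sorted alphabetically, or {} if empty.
Answer: {count=31, max=1, total=0}

Derivation:
  after event 1 (t=4: SET count = -8): {count=-8}
  after event 2 (t=7: DEL total): {count=-8}
  after event 3 (t=10: DEL max): {count=-8}
  after event 4 (t=13: SET total = 49): {count=-8, total=49}
  after event 5 (t=21: DEC total by 7): {count=-8, total=42}
  after event 6 (t=31: INC max by 14): {count=-8, max=14, total=42}
  after event 7 (t=40: DEC max by 13): {count=-8, max=1, total=42}
  after event 8 (t=50: SET total = 0): {count=-8, max=1, total=0}
  after event 9 (t=60: SET count = 31): {count=31, max=1, total=0}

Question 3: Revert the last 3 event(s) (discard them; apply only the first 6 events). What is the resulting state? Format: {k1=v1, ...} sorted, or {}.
Answer: {count=-8, max=14, total=42}

Derivation:
Keep first 6 events (discard last 3):
  after event 1 (t=4: SET count = -8): {count=-8}
  after event 2 (t=7: DEL total): {count=-8}
  after event 3 (t=10: DEL max): {count=-8}
  after event 4 (t=13: SET total = 49): {count=-8, total=49}
  after event 5 (t=21: DEC total by 7): {count=-8, total=42}
  after event 6 (t=31: INC max by 14): {count=-8, max=14, total=42}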